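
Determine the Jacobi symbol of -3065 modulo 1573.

1

Reduce the numerator: -3065 ≡ 81 (mod 1573), so (-3065|1573) = (81|1573).
81 ≡ 1 (mod 4), so quadratic reciprocity gives (81|1573) = (1573|81). Reduce: 1573 ≡ 34 (mod 81). Now have (34|81).
Factor out 2: 34 = 2·17. Since 81 ≡ 1 (mod 8), (2|81) = +1. Now have (17|81).
17 ≡ 1 (mod 4), so quadratic reciprocity gives (17|81) = (81|17). Reduce: 81 ≡ 13 (mod 17). Now have (13|17).
13 ≡ 1 (mod 4), so quadratic reciprocity gives (13|17) = (17|13). Reduce: 17 ≡ 4 (mod 13). Now have (4|13).
Factor out 2: 4 = 2^2. Since 13 ≡ 5 (mod 8), (2|13) = -1, and (2|13)^2 = +1. Now have (1|13).
(1|13) = 1. Collecting the sign factors: 1.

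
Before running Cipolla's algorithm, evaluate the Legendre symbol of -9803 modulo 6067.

Reduce the numerator: -9803 ≡ 2331 (mod 6067), so (-9803|6067) = (2331|6067).
Both 2331 ≡ 3 and 6067 ≡ 3 (mod 4), so reciprocity gives (2331|6067) = -(6067|2331). Reduce: 6067 ≡ 1405 (mod 2331). Now have -(1405|2331).
1405 ≡ 1 (mod 4), so quadratic reciprocity gives (1405|2331) = (2331|1405). Reduce: 2331 ≡ 926 (mod 1405). Now have -(926|1405).
Factor out 2: 926 = 2·463. Since 1405 ≡ 5 (mod 8), (2|1405) = -1. Now have (463|1405).
1405 ≡ 1 (mod 4), so quadratic reciprocity gives (463|1405) = (1405|463). Reduce: 1405 ≡ 16 (mod 463). Now have (16|463).
Factor out 2: 16 = 2^4. Since 463 ≡ 7 (mod 8), (2|463) = +1, and (2|463)^4 = +1. Now have (1|463).
(1|463) = 1. Collecting the sign factors: 1.

1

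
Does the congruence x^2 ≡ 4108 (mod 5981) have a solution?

no

(4108/5981)
  = (1027/5981)    [5981 ≡ 5 mod 8 ⇒ (2/5981)^2 = +1]
  = (5981/1027)    [QR: 5981 ≡ 1 mod 4, sign kept]
  = (846/1027)    [5981 ≡ 846 mod 1027]
  = -(423/1027)    [1027 ≡ 3 mod 8 ⇒ (2/1027) = -1]
  = (1027/423)    [QR: both ≡ 3 mod 4, sign flips]
  = (181/423)    [1027 ≡ 181 mod 423]
  = (423/181)    [QR: 181 ≡ 1 mod 4, sign kept]
  = (61/181)    [423 ≡ 61 mod 181]
  = (181/61)    [QR: 61 ≡ 1 mod 4, sign kept]
  = (59/61)    [181 ≡ 59 mod 61]
  = (61/59)    [QR: 61 ≡ 1 mod 4, sign kept]
  = (2/59)    [61 ≡ 2 mod 59]
  = -(1/59)    [59 ≡ 3 mod 8 ⇒ (2/59) = -1]
  = -1    [(1/59) = 1]
(4108/5981) = -1, and 5981 is prime, so 4108 is not a quadratic residue mod 5981.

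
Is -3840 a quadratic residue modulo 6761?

no

Reduce the numerator: -3840 ≡ 2921 (mod 6761), so (-3840/6761) = (2921/6761).
2921 ≡ 1 (mod 4), so quadratic reciprocity gives (2921/6761) = (6761/2921). Reduce: 6761 ≡ 919 (mod 2921). Now have (919/2921).
2921 ≡ 1 (mod 4), so quadratic reciprocity gives (919/2921) = (2921/919). Reduce: 2921 ≡ 164 (mod 919). Now have (164/919).
Factor out 2: 164 = 2^2·41. Since 919 ≡ 7 (mod 8), (2/919) = +1, and (2/919)^2 = +1. Now have (41/919).
41 ≡ 1 (mod 4), so quadratic reciprocity gives (41/919) = (919/41). Reduce: 919 ≡ 17 (mod 41). Now have (17/41).
17 ≡ 1 (mod 4), so quadratic reciprocity gives (17/41) = (41/17). Reduce: 41 ≡ 7 (mod 17). Now have (7/17).
17 ≡ 1 (mod 4), so quadratic reciprocity gives (7/17) = (17/7). Reduce: 17 ≡ 3 (mod 7). Now have (3/7).
Both 3 ≡ 3 and 7 ≡ 3 (mod 4), so reciprocity gives (3/7) = -(7/3). Reduce: 7 ≡ 1 (mod 3). Now have -(1/3).
(1/3) = 1. Collecting the sign factors: -1.
(-3840/6761) = -1, and 6761 is prime, so -3840 is not a quadratic residue mod 6761.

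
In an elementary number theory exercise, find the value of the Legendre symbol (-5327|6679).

Pull out -1: (-5327|6679) = (-1|6679)·(5327|6679). Since 6679 ≡ 3 (mod 4), (-1|6679) = -1. Now have -(5327|6679).
Both 5327 ≡ 3 and 6679 ≡ 3 (mod 4), so reciprocity gives (5327|6679) = -(6679|5327). Reduce: 6679 ≡ 1352 (mod 5327). Now have (1352|5327).
Factor out 2: 1352 = 2^3·169. Since 5327 ≡ 7 (mod 8), (2|5327) = +1, and (2|5327)^3 = +1. Now have (169|5327).
169 ≡ 1 (mod 4), so quadratic reciprocity gives (169|5327) = (5327|169). Reduce: 5327 ≡ 88 (mod 169). Now have (88|169).
Factor out 2: 88 = 2^3·11. Since 169 ≡ 1 (mod 8), (2|169) = +1, and (2|169)^3 = +1. Now have (11|169).
169 ≡ 1 (mod 4), so quadratic reciprocity gives (11|169) = (169|11). Reduce: 169 ≡ 4 (mod 11). Now have (4|11).
Factor out 2: 4 = 2^2. Since 11 ≡ 3 (mod 8), (2|11) = -1, and (2|11)^2 = +1. Now have (1|11).
(1|11) = 1. Collecting the sign factors: 1.

1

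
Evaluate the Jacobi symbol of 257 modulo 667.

257 ≡ 1 (mod 4), so quadratic reciprocity gives (257|667) = (667|257). Reduce: 667 ≡ 153 (mod 257). Now have (153|257).
153 ≡ 1 (mod 4), so quadratic reciprocity gives (153|257) = (257|153). Reduce: 257 ≡ 104 (mod 153). Now have (104|153).
Factor out 2: 104 = 2^3·13. Since 153 ≡ 1 (mod 8), (2|153) = +1, and (2|153)^3 = +1. Now have (13|153).
13 ≡ 1 (mod 4), so quadratic reciprocity gives (13|153) = (153|13). Reduce: 153 ≡ 10 (mod 13). Now have (10|13).
Factor out 2: 10 = 2·5. Since 13 ≡ 5 (mod 8), (2|13) = -1. Now have -(5|13).
5 ≡ 1 (mod 4), so quadratic reciprocity gives (5|13) = (13|5). Reduce: 13 ≡ 3 (mod 5). Now have -(3|5).
5 ≡ 1 (mod 4), so quadratic reciprocity gives (3|5) = (5|3). Reduce: 5 ≡ 2 (mod 3). Now have -(2|3).
Factor out 2: 2 = 2. Since 3 ≡ 3 (mod 8), (2|3) = -1. Now have (1|3).
(1|3) = 1. Collecting the sign factors: 1.

1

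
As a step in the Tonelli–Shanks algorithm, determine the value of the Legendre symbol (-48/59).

-1

Pull out -1: (-48/59) = (-1/59)·(48/59). Since 59 ≡ 3 (mod 4), (-1/59) = -1. Now have -(48/59).
Factor out 2: 48 = 2^4·3. Since 59 ≡ 3 (mod 8), (2/59) = -1, and (2/59)^4 = +1. Now have -(3/59).
Both 3 ≡ 3 and 59 ≡ 3 (mod 4), so reciprocity gives (3/59) = -(59/3). Reduce: 59 ≡ 2 (mod 3). Now have (2/3).
Factor out 2: 2 = 2. Since 3 ≡ 3 (mod 8), (2/3) = -1. Now have -(1/3).
(1/3) = 1. Collecting the sign factors: -1.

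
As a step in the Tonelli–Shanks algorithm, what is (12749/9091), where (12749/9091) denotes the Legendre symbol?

-1

(12749/9091)
  = (3658/9091)    [12749 ≡ 3658 mod 9091]
  = -(1829/9091)    [9091 ≡ 3 mod 8 ⇒ (2/9091) = -1]
  = -(9091/1829)    [QR: 1829 ≡ 1 mod 4, sign kept]
  = -(1775/1829)    [9091 ≡ 1775 mod 1829]
  = -(1829/1775)    [QR: 1829 ≡ 1 mod 4, sign kept]
  = -(54/1775)    [1829 ≡ 54 mod 1775]
  = -(27/1775)    [1775 ≡ 7 mod 8 ⇒ (2/1775) = +1]
  = (1775/27)    [QR: both ≡ 3 mod 4, sign flips]
  = (20/27)    [1775 ≡ 20 mod 27]
  = (5/27)    [27 ≡ 3 mod 8 ⇒ (2/27)^2 = +1]
  = (27/5)    [QR: 5 ≡ 1 mod 4, sign kept]
  = (2/5)    [27 ≡ 2 mod 5]
  = -(1/5)    [5 ≡ 5 mod 8 ⇒ (2/5) = -1]
  = -1    [(1/5) = 1]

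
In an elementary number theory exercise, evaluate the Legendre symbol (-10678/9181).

Reduce the numerator: -10678 ≡ 7684 (mod 9181), so (-10678/9181) = (7684/9181).
Factor out 2: 7684 = 2^2·1921. Since 9181 ≡ 5 (mod 8), (2/9181) = -1, and (2/9181)^2 = +1. Now have (1921/9181).
1921 ≡ 1 (mod 4), so quadratic reciprocity gives (1921/9181) = (9181/1921). Reduce: 9181 ≡ 1497 (mod 1921). Now have (1497/1921).
1497 ≡ 1 (mod 4), so quadratic reciprocity gives (1497/1921) = (1921/1497). Reduce: 1921 ≡ 424 (mod 1497). Now have (424/1497).
Factor out 2: 424 = 2^3·53. Since 1497 ≡ 1 (mod 8), (2/1497) = +1, and (2/1497)^3 = +1. Now have (53/1497).
53 ≡ 1 (mod 4), so quadratic reciprocity gives (53/1497) = (1497/53). Reduce: 1497 ≡ 13 (mod 53). Now have (13/53).
13 ≡ 1 (mod 4), so quadratic reciprocity gives (13/53) = (53/13). Reduce: 53 ≡ 1 (mod 13). Now have (1/13).
(1/13) = 1. Collecting the sign factors: 1.

1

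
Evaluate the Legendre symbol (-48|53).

-1

(-48|53)
  = (5|53)    [-48 ≡ 5 mod 53]
  = (53|5)    [QR: 5 ≡ 1 mod 4, sign kept]
  = (3|5)    [53 ≡ 3 mod 5]
  = (5|3)    [QR: 5 ≡ 1 mod 4, sign kept]
  = (2|3)    [5 ≡ 2 mod 3]
  = -(1|3)    [3 ≡ 3 mod 8 ⇒ (2|3) = -1]
  = -1    [(1|3) = 1]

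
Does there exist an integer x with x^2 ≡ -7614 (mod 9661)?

yes

(-7614|9661)
  = (2047|9661)    [-7614 ≡ 2047 mod 9661]
  = (9661|2047)    [QR: 9661 ≡ 1 mod 4, sign kept]
  = (1473|2047)    [9661 ≡ 1473 mod 2047]
  = (2047|1473)    [QR: 1473 ≡ 1 mod 4, sign kept]
  = (574|1473)    [2047 ≡ 574 mod 1473]
  = (287|1473)    [1473 ≡ 1 mod 8 ⇒ (2|1473) = +1]
  = (1473|287)    [QR: 1473 ≡ 1 mod 4, sign kept]
  = (38|287)    [1473 ≡ 38 mod 287]
  = (19|287)    [287 ≡ 7 mod 8 ⇒ (2|287) = +1]
  = -(287|19)    [QR: both ≡ 3 mod 4, sign flips]
  = -(2|19)    [287 ≡ 2 mod 19]
  = (1|19)    [19 ≡ 3 mod 8 ⇒ (2|19) = -1]
  = 1    [(1|19) = 1]
(-7614|9661) = 1, and 9661 is prime, so -7614 is a quadratic residue mod 9661.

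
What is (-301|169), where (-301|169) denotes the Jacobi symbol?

Pull out -1: (-301|169) = (-1|169)·(301|169). Since 169 ≡ 1 (mod 4), (-1|169) = +1. Now have (301|169).
Reduce the numerator: 301 ≡ 132 (mod 169), so (301|169) = (132|169).
Factor out 2: 132 = 2^2·33. Since 169 ≡ 1 (mod 8), (2|169) = +1, and (2|169)^2 = +1. Now have (33|169).
33 ≡ 1 (mod 4), so quadratic reciprocity gives (33|169) = (169|33). Reduce: 169 ≡ 4 (mod 33). Now have (4|33).
Factor out 2: 4 = 2^2. Since 33 ≡ 1 (mod 8), (2|33) = +1, and (2|33)^2 = +1. Now have (1|33).
(1|33) = 1. Collecting the sign factors: 1.

1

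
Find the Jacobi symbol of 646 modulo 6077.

(646/6077)
  = -(323/6077)    [6077 ≡ 5 mod 8 ⇒ (2/6077) = -1]
  = -(6077/323)    [QR: 6077 ≡ 1 mod 4, sign kept]
  = -(263/323)    [6077 ≡ 263 mod 323]
  = (323/263)    [QR: both ≡ 3 mod 4, sign flips]
  = (60/263)    [323 ≡ 60 mod 263]
  = (15/263)    [263 ≡ 7 mod 8 ⇒ (2/263)^2 = +1]
  = -(263/15)    [QR: both ≡ 3 mod 4, sign flips]
  = -(8/15)    [263 ≡ 8 mod 15]
  = -(1/15)    [15 ≡ 7 mod 8 ⇒ (2/15)^3 = +1]
  = -1    [(1/15) = 1]

-1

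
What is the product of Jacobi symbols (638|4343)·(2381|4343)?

By multiplicativity, (638·2381|4343) = (638|4343)·(2381|4343).
First factor (638|4343):
(638|4343)
  = (319|4343)    [4343 ≡ 7 mod 8 ⇒ (2|4343) = +1]
  = -(4343|319)    [QR: both ≡ 3 mod 4, sign flips]
  = -(196|319)    [4343 ≡ 196 mod 319]
  = -(49|319)    [319 ≡ 7 mod 8 ⇒ (2|319)^2 = +1]
  = -(319|49)    [QR: 49 ≡ 1 mod 4, sign kept]
  = -(25|49)    [319 ≡ 25 mod 49]
  = -(49|25)    [QR: 25 ≡ 1 mod 4, sign kept]
  = -(24|25)    [49 ≡ 24 mod 25]
  = -(3|25)    [25 ≡ 1 mod 8 ⇒ (2|25)^3 = +1]
  = -(25|3)    [QR: 25 ≡ 1 mod 4, sign kept]
  = -(1|3)    [25 ≡ 1 mod 3]
  = -1    [(1|3) = 1]
Second factor (2381|4343):
(2381|4343)
  = (4343|2381)    [QR: 2381 ≡ 1 mod 4, sign kept]
  = (1962|2381)    [4343 ≡ 1962 mod 2381]
  = -(981|2381)    [2381 ≡ 5 mod 8 ⇒ (2|2381) = -1]
  = -(2381|981)    [QR: 981 ≡ 1 mod 4, sign kept]
  = -(419|981)    [2381 ≡ 419 mod 981]
  = -(981|419)    [QR: 981 ≡ 1 mod 4, sign kept]
  = -(143|419)    [981 ≡ 143 mod 419]
  = (419|143)    [QR: both ≡ 3 mod 4, sign flips]
  = (133|143)    [419 ≡ 133 mod 143]
  = (143|133)    [QR: 133 ≡ 1 mod 4, sign kept]
  = (10|133)    [143 ≡ 10 mod 133]
  = -(5|133)    [133 ≡ 5 mod 8 ⇒ (2|133) = -1]
  = -(133|5)    [QR: 5 ≡ 1 mod 4, sign kept]
  = -(3|5)    [133 ≡ 3 mod 5]
  = -(5|3)    [QR: 5 ≡ 1 mod 4, sign kept]
  = -(2|3)    [5 ≡ 2 mod 3]
  = (1|3)    [3 ≡ 3 mod 8 ⇒ (2|3) = -1]
  = 1    [(1|3) = 1]
Product: (-1)·(1) = -1.

-1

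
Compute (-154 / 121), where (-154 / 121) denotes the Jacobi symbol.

Reduce the numerator: -154 ≡ 88 (mod 121), so (-154 / 121) = (88 / 121).
Factor out 2: 88 = 2^3·11. Since 121 ≡ 1 (mod 8), (2 / 121) = +1, and (2 / 121)^3 = +1. Now have (11 / 121).
121 ≡ 1 (mod 4), so quadratic reciprocity gives (11 / 121) = (121 / 11). Reduce: 121 ≡ 0 (mod 11). Now have (0 / 11).
The numerator is now 0 with denominator 11 > 1: the symbol is 0.

0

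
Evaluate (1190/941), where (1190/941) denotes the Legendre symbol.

(1190/941)
  = (249/941)    [1190 ≡ 249 mod 941]
  = (941/249)    [QR: 249 ≡ 1 mod 4, sign kept]
  = (194/249)    [941 ≡ 194 mod 249]
  = (97/249)    [249 ≡ 1 mod 8 ⇒ (2/249) = +1]
  = (249/97)    [QR: 97 ≡ 1 mod 4, sign kept]
  = (55/97)    [249 ≡ 55 mod 97]
  = (97/55)    [QR: 97 ≡ 1 mod 4, sign kept]
  = (42/55)    [97 ≡ 42 mod 55]
  = (21/55)    [55 ≡ 7 mod 8 ⇒ (2/55) = +1]
  = (55/21)    [QR: 21 ≡ 1 mod 4, sign kept]
  = (13/21)    [55 ≡ 13 mod 21]
  = (21/13)    [QR: 13 ≡ 1 mod 4, sign kept]
  = (8/13)    [21 ≡ 8 mod 13]
  = -(1/13)    [13 ≡ 5 mod 8 ⇒ (2/13)^3 = -1]
  = -1    [(1/13) = 1]

-1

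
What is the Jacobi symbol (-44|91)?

Reduce the numerator: -44 ≡ 47 (mod 91), so (-44|91) = (47|91).
Both 47 ≡ 3 and 91 ≡ 3 (mod 4), so reciprocity gives (47|91) = -(91|47). Reduce: 91 ≡ 44 (mod 47). Now have -(44|47).
Factor out 2: 44 = 2^2·11. Since 47 ≡ 7 (mod 8), (2|47) = +1, and (2|47)^2 = +1. Now have -(11|47).
Both 11 ≡ 3 and 47 ≡ 3 (mod 4), so reciprocity gives (11|47) = -(47|11). Reduce: 47 ≡ 3 (mod 11). Now have (3|11).
Both 3 ≡ 3 and 11 ≡ 3 (mod 4), so reciprocity gives (3|11) = -(11|3). Reduce: 11 ≡ 2 (mod 3). Now have -(2|3).
Factor out 2: 2 = 2. Since 3 ≡ 3 (mod 8), (2|3) = -1. Now have (1|3).
(1|3) = 1. Collecting the sign factors: 1.

1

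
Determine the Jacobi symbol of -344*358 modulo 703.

1

By multiplicativity, (-344·358/703) = (-344/703)·(358/703).
First factor (-344/703):
(-344/703)
  = (359/703)    [-344 ≡ 359 mod 703]
  = -(703/359)    [QR: both ≡ 3 mod 4, sign flips]
  = -(344/359)    [703 ≡ 344 mod 359]
  = -(43/359)    [359 ≡ 7 mod 8 ⇒ (2/359)^3 = +1]
  = (359/43)    [QR: both ≡ 3 mod 4, sign flips]
  = (15/43)    [359 ≡ 15 mod 43]
  = -(43/15)    [QR: both ≡ 3 mod 4, sign flips]
  = -(13/15)    [43 ≡ 13 mod 15]
  = -(15/13)    [QR: 13 ≡ 1 mod 4, sign kept]
  = -(2/13)    [15 ≡ 2 mod 13]
  = (1/13)    [13 ≡ 5 mod 8 ⇒ (2/13) = -1]
  = 1    [(1/13) = 1]
Second factor (358/703):
(358/703)
  = (179/703)    [703 ≡ 7 mod 8 ⇒ (2/703) = +1]
  = -(703/179)    [QR: both ≡ 3 mod 4, sign flips]
  = -(166/179)    [703 ≡ 166 mod 179]
  = (83/179)    [179 ≡ 3 mod 8 ⇒ (2/179) = -1]
  = -(179/83)    [QR: both ≡ 3 mod 4, sign flips]
  = -(13/83)    [179 ≡ 13 mod 83]
  = -(83/13)    [QR: 13 ≡ 1 mod 4, sign kept]
  = -(5/13)    [83 ≡ 5 mod 13]
  = -(13/5)    [QR: 5 ≡ 1 mod 4, sign kept]
  = -(3/5)    [13 ≡ 3 mod 5]
  = -(5/3)    [QR: 5 ≡ 1 mod 4, sign kept]
  = -(2/3)    [5 ≡ 2 mod 3]
  = (1/3)    [3 ≡ 3 mod 8 ⇒ (2/3) = -1]
  = 1    [(1/3) = 1]
Product: (1)·(1) = 1.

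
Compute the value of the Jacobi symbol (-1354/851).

-1

(-1354/851)
  = -(1354/851)    [851 ≡ 3 mod 4 ⇒ (-1/851) = -1]
  = -(503/851)    [1354 ≡ 503 mod 851]
  = (851/503)    [QR: both ≡ 3 mod 4, sign flips]
  = (348/503)    [851 ≡ 348 mod 503]
  = (87/503)    [503 ≡ 7 mod 8 ⇒ (2/503)^2 = +1]
  = -(503/87)    [QR: both ≡ 3 mod 4, sign flips]
  = -(68/87)    [503 ≡ 68 mod 87]
  = -(17/87)    [87 ≡ 7 mod 8 ⇒ (2/87)^2 = +1]
  = -(87/17)    [QR: 17 ≡ 1 mod 4, sign kept]
  = -(2/17)    [87 ≡ 2 mod 17]
  = -(1/17)    [17 ≡ 1 mod 8 ⇒ (2/17) = +1]
  = -1    [(1/17) = 1]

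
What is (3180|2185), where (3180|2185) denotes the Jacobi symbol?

0

Reduce the numerator: 3180 ≡ 995 (mod 2185), so (3180|2185) = (995|2185).
2185 ≡ 1 (mod 4), so quadratic reciprocity gives (995|2185) = (2185|995). Reduce: 2185 ≡ 195 (mod 995). Now have (195|995).
Both 195 ≡ 3 and 995 ≡ 3 (mod 4), so reciprocity gives (195|995) = -(995|195). Reduce: 995 ≡ 20 (mod 195). Now have -(20|195).
Factor out 2: 20 = 2^2·5. Since 195 ≡ 3 (mod 8), (2|195) = -1, and (2|195)^2 = +1. Now have -(5|195).
5 ≡ 1 (mod 4), so quadratic reciprocity gives (5|195) = (195|5). Reduce: 195 ≡ 0 (mod 5). Now have -(0|5).
The numerator is now 0 with denominator 5 > 1: the symbol is 0.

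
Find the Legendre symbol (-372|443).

Reduce the numerator: -372 ≡ 71 (mod 443), so (-372|443) = (71|443).
Both 71 ≡ 3 and 443 ≡ 3 (mod 4), so reciprocity gives (71|443) = -(443|71). Reduce: 443 ≡ 17 (mod 71). Now have -(17|71).
17 ≡ 1 (mod 4), so quadratic reciprocity gives (17|71) = (71|17). Reduce: 71 ≡ 3 (mod 17). Now have -(3|17).
17 ≡ 1 (mod 4), so quadratic reciprocity gives (3|17) = (17|3). Reduce: 17 ≡ 2 (mod 3). Now have -(2|3).
Factor out 2: 2 = 2. Since 3 ≡ 3 (mod 8), (2|3) = -1. Now have (1|3).
(1|3) = 1. Collecting the sign factors: 1.

1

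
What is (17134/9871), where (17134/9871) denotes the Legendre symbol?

1

(17134/9871)
  = (7263/9871)    [17134 ≡ 7263 mod 9871]
  = -(9871/7263)    [QR: both ≡ 3 mod 4, sign flips]
  = -(2608/7263)    [9871 ≡ 2608 mod 7263]
  = -(163/7263)    [7263 ≡ 7 mod 8 ⇒ (2/7263)^4 = +1]
  = (7263/163)    [QR: both ≡ 3 mod 4, sign flips]
  = (91/163)    [7263 ≡ 91 mod 163]
  = -(163/91)    [QR: both ≡ 3 mod 4, sign flips]
  = -(72/91)    [163 ≡ 72 mod 91]
  = (9/91)    [91 ≡ 3 mod 8 ⇒ (2/91)^3 = -1]
  = (91/9)    [QR: 9 ≡ 1 mod 4, sign kept]
  = (1/9)    [91 ≡ 1 mod 9]
  = 1    [(1/9) = 1]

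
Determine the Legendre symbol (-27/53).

Pull out -1: (-27/53) = (-1/53)·(27/53). Since 53 ≡ 1 (mod 4), (-1/53) = +1. Now have (27/53).
53 ≡ 1 (mod 4), so quadratic reciprocity gives (27/53) = (53/27). Reduce: 53 ≡ 26 (mod 27). Now have (26/27).
Factor out 2: 26 = 2·13. Since 27 ≡ 3 (mod 8), (2/27) = -1. Now have -(13/27).
13 ≡ 1 (mod 4), so quadratic reciprocity gives (13/27) = (27/13). Reduce: 27 ≡ 1 (mod 13). Now have -(1/13).
(1/13) = 1. Collecting the sign factors: -1.

-1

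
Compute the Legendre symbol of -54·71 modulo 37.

By multiplicativity, (-54·71/37) = (-54/37)·(71/37).
First factor (-54/37):
(-54/37)
  = (54/37)    [37 ≡ 1 mod 4 ⇒ (-1/37) = +1]
  = (17/37)    [54 ≡ 17 mod 37]
  = (37/17)    [QR: 17 ≡ 1 mod 4, sign kept]
  = (3/17)    [37 ≡ 3 mod 17]
  = (17/3)    [QR: 17 ≡ 1 mod 4, sign kept]
  = (2/3)    [17 ≡ 2 mod 3]
  = -(1/3)    [3 ≡ 3 mod 8 ⇒ (2/3) = -1]
  = -1    [(1/3) = 1]
Second factor (71/37):
(71/37)
  = (34/37)    [71 ≡ 34 mod 37]
  = -(17/37)    [37 ≡ 5 mod 8 ⇒ (2/37) = -1]
  = -(37/17)    [QR: 17 ≡ 1 mod 4, sign kept]
  = -(3/17)    [37 ≡ 3 mod 17]
  = -(17/3)    [QR: 17 ≡ 1 mod 4, sign kept]
  = -(2/3)    [17 ≡ 2 mod 3]
  = (1/3)    [3 ≡ 3 mod 8 ⇒ (2/3) = -1]
  = 1    [(1/3) = 1]
Product: (-1)·(1) = -1.

-1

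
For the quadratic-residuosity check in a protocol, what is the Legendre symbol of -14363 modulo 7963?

(-14363 / 7963)
  = -(14363 / 7963)    [7963 ≡ 3 mod 4 ⇒ (-1 / 7963) = -1]
  = -(6400 / 7963)    [14363 ≡ 6400 mod 7963]
  = -(25 / 7963)    [7963 ≡ 3 mod 8 ⇒ (2 / 7963)^8 = +1]
  = -(7963 / 25)    [QR: 25 ≡ 1 mod 4, sign kept]
  = -(13 / 25)    [7963 ≡ 13 mod 25]
  = -(25 / 13)    [QR: 13 ≡ 1 mod 4, sign kept]
  = -(12 / 13)    [25 ≡ 12 mod 13]
  = -(3 / 13)    [13 ≡ 5 mod 8 ⇒ (2 / 13)^2 = +1]
  = -(13 / 3)    [QR: 13 ≡ 1 mod 4, sign kept]
  = -(1 / 3)    [13 ≡ 1 mod 3]
  = -1    [(1 / 3) = 1]

-1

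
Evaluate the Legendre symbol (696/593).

(696/593)
  = (103/593)    [696 ≡ 103 mod 593]
  = (593/103)    [QR: 593 ≡ 1 mod 4, sign kept]
  = (78/103)    [593 ≡ 78 mod 103]
  = (39/103)    [103 ≡ 7 mod 8 ⇒ (2/103) = +1]
  = -(103/39)    [QR: both ≡ 3 mod 4, sign flips]
  = -(25/39)    [103 ≡ 25 mod 39]
  = -(39/25)    [QR: 25 ≡ 1 mod 4, sign kept]
  = -(14/25)    [39 ≡ 14 mod 25]
  = -(7/25)    [25 ≡ 1 mod 8 ⇒ (2/25) = +1]
  = -(25/7)    [QR: 25 ≡ 1 mod 4, sign kept]
  = -(4/7)    [25 ≡ 4 mod 7]
  = -(1/7)    [7 ≡ 7 mod 8 ⇒ (2/7)^2 = +1]
  = -1    [(1/7) = 1]

-1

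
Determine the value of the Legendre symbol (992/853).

-1

(992/853)
  = (139/853)    [992 ≡ 139 mod 853]
  = (853/139)    [QR: 853 ≡ 1 mod 4, sign kept]
  = (19/139)    [853 ≡ 19 mod 139]
  = -(139/19)    [QR: both ≡ 3 mod 4, sign flips]
  = -(6/19)    [139 ≡ 6 mod 19]
  = (3/19)    [19 ≡ 3 mod 8 ⇒ (2/19) = -1]
  = -(19/3)    [QR: both ≡ 3 mod 4, sign flips]
  = -(1/3)    [19 ≡ 1 mod 3]
  = -1    [(1/3) = 1]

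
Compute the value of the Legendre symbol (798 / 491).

-1

Reduce the numerator: 798 ≡ 307 (mod 491), so (798 / 491) = (307 / 491).
Both 307 ≡ 3 and 491 ≡ 3 (mod 4), so reciprocity gives (307 / 491) = -(491 / 307). Reduce: 491 ≡ 184 (mod 307). Now have -(184 / 307).
Factor out 2: 184 = 2^3·23. Since 307 ≡ 3 (mod 8), (2 / 307) = -1, and (2 / 307)^3 = -1. Now have (23 / 307).
Both 23 ≡ 3 and 307 ≡ 3 (mod 4), so reciprocity gives (23 / 307) = -(307 / 23). Reduce: 307 ≡ 8 (mod 23). Now have -(8 / 23).
Factor out 2: 8 = 2^3. Since 23 ≡ 7 (mod 8), (2 / 23) = +1, and (2 / 23)^3 = +1. Now have -(1 / 23).
(1 / 23) = 1. Collecting the sign factors: -1.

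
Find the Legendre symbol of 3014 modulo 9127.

(3014 / 9127)
  = (1507 / 9127)    [9127 ≡ 7 mod 8 ⇒ (2 / 9127) = +1]
  = -(9127 / 1507)    [QR: both ≡ 3 mod 4, sign flips]
  = -(85 / 1507)    [9127 ≡ 85 mod 1507]
  = -(1507 / 85)    [QR: 85 ≡ 1 mod 4, sign kept]
  = -(62 / 85)    [1507 ≡ 62 mod 85]
  = (31 / 85)    [85 ≡ 5 mod 8 ⇒ (2 / 85) = -1]
  = (85 / 31)    [QR: 85 ≡ 1 mod 4, sign kept]
  = (23 / 31)    [85 ≡ 23 mod 31]
  = -(31 / 23)    [QR: both ≡ 3 mod 4, sign flips]
  = -(8 / 23)    [31 ≡ 8 mod 23]
  = -(1 / 23)    [23 ≡ 7 mod 8 ⇒ (2 / 23)^3 = +1]
  = -1    [(1 / 23) = 1]

-1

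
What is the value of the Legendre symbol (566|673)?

-1

(566|673)
  = (283|673)    [673 ≡ 1 mod 8 ⇒ (2|673) = +1]
  = (673|283)    [QR: 673 ≡ 1 mod 4, sign kept]
  = (107|283)    [673 ≡ 107 mod 283]
  = -(283|107)    [QR: both ≡ 3 mod 4, sign flips]
  = -(69|107)    [283 ≡ 69 mod 107]
  = -(107|69)    [QR: 69 ≡ 1 mod 4, sign kept]
  = -(38|69)    [107 ≡ 38 mod 69]
  = (19|69)    [69 ≡ 5 mod 8 ⇒ (2|69) = -1]
  = (69|19)    [QR: 69 ≡ 1 mod 4, sign kept]
  = (12|19)    [69 ≡ 12 mod 19]
  = (3|19)    [19 ≡ 3 mod 8 ⇒ (2|19)^2 = +1]
  = -(19|3)    [QR: both ≡ 3 mod 4, sign flips]
  = -(1|3)    [19 ≡ 1 mod 3]
  = -1    [(1|3) = 1]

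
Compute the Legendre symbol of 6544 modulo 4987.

-1

Reduce the numerator: 6544 ≡ 1557 (mod 4987), so (6544/4987) = (1557/4987).
1557 ≡ 1 (mod 4), so quadratic reciprocity gives (1557/4987) = (4987/1557). Reduce: 4987 ≡ 316 (mod 1557). Now have (316/1557).
Factor out 2: 316 = 2^2·79. Since 1557 ≡ 5 (mod 8), (2/1557) = -1, and (2/1557)^2 = +1. Now have (79/1557).
1557 ≡ 1 (mod 4), so quadratic reciprocity gives (79/1557) = (1557/79). Reduce: 1557 ≡ 56 (mod 79). Now have (56/79).
Factor out 2: 56 = 2^3·7. Since 79 ≡ 7 (mod 8), (2/79) = +1, and (2/79)^3 = +1. Now have (7/79).
Both 7 ≡ 3 and 79 ≡ 3 (mod 4), so reciprocity gives (7/79) = -(79/7). Reduce: 79 ≡ 2 (mod 7). Now have -(2/7).
Factor out 2: 2 = 2. Since 7 ≡ 7 (mod 8), (2/7) = +1. Now have -(1/7).
(1/7) = 1. Collecting the sign factors: -1.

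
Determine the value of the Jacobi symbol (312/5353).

1

Factor out 2: 312 = 2^3·39. Since 5353 ≡ 1 (mod 8), (2/5353) = +1, and (2/5353)^3 = +1. Now have (39/5353).
5353 ≡ 1 (mod 4), so quadratic reciprocity gives (39/5353) = (5353/39). Reduce: 5353 ≡ 10 (mod 39). Now have (10/39).
Factor out 2: 10 = 2·5. Since 39 ≡ 7 (mod 8), (2/39) = +1. Now have (5/39).
5 ≡ 1 (mod 4), so quadratic reciprocity gives (5/39) = (39/5). Reduce: 39 ≡ 4 (mod 5). Now have (4/5).
Factor out 2: 4 = 2^2. Since 5 ≡ 5 (mod 8), (2/5) = -1, and (2/5)^2 = +1. Now have (1/5).
(1/5) = 1. Collecting the sign factors: 1.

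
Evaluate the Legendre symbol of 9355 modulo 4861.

(9355 / 4861)
  = (4494 / 4861)    [9355 ≡ 4494 mod 4861]
  = -(2247 / 4861)    [4861 ≡ 5 mod 8 ⇒ (2 / 4861) = -1]
  = -(4861 / 2247)    [QR: 4861 ≡ 1 mod 4, sign kept]
  = -(367 / 2247)    [4861 ≡ 367 mod 2247]
  = (2247 / 367)    [QR: both ≡ 3 mod 4, sign flips]
  = (45 / 367)    [2247 ≡ 45 mod 367]
  = (367 / 45)    [QR: 45 ≡ 1 mod 4, sign kept]
  = (7 / 45)    [367 ≡ 7 mod 45]
  = (45 / 7)    [QR: 45 ≡ 1 mod 4, sign kept]
  = (3 / 7)    [45 ≡ 3 mod 7]
  = -(7 / 3)    [QR: both ≡ 3 mod 4, sign flips]
  = -(1 / 3)    [7 ≡ 1 mod 3]
  = -1    [(1 / 3) = 1]

-1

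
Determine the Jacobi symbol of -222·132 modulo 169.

By multiplicativity, (-222·132|169) = (-222|169)·(132|169).
First factor (-222|169):
Reduce the numerator: -222 ≡ 116 (mod 169), so (-222|169) = (116|169).
Factor out 2: 116 = 2^2·29. Since 169 ≡ 1 (mod 8), (2|169) = +1, and (2|169)^2 = +1. Now have (29|169).
29 ≡ 1 (mod 4), so quadratic reciprocity gives (29|169) = (169|29). Reduce: 169 ≡ 24 (mod 29). Now have (24|29).
Factor out 2: 24 = 2^3·3. Since 29 ≡ 5 (mod 8), (2|29) = -1, and (2|29)^3 = -1. Now have -(3|29).
29 ≡ 1 (mod 4), so quadratic reciprocity gives (3|29) = (29|3). Reduce: 29 ≡ 2 (mod 3). Now have -(2|3).
Factor out 2: 2 = 2. Since 3 ≡ 3 (mod 8), (2|3) = -1. Now have (1|3).
(1|3) = 1. Collecting the sign factors: 1.
Second factor (132|169):
Factor out 2: 132 = 2^2·33. Since 169 ≡ 1 (mod 8), (2|169) = +1, and (2|169)^2 = +1. Now have (33|169).
33 ≡ 1 (mod 4), so quadratic reciprocity gives (33|169) = (169|33). Reduce: 169 ≡ 4 (mod 33). Now have (4|33).
Factor out 2: 4 = 2^2. Since 33 ≡ 1 (mod 8), (2|33) = +1, and (2|33)^2 = +1. Now have (1|33).
(1|33) = 1. Collecting the sign factors: 1.
Product: (1)·(1) = 1.

1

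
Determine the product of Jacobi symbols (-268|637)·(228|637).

By multiplicativity, (-268·228|637) = (-268|637)·(228|637).
First factor (-268|637):
Reduce the numerator: -268 ≡ 369 (mod 637), so (-268|637) = (369|637).
369 ≡ 1 (mod 4), so quadratic reciprocity gives (369|637) = (637|369). Reduce: 637 ≡ 268 (mod 369). Now have (268|369).
Factor out 2: 268 = 2^2·67. Since 369 ≡ 1 (mod 8), (2|369) = +1, and (2|369)^2 = +1. Now have (67|369).
369 ≡ 1 (mod 4), so quadratic reciprocity gives (67|369) = (369|67). Reduce: 369 ≡ 34 (mod 67). Now have (34|67).
Factor out 2: 34 = 2·17. Since 67 ≡ 3 (mod 8), (2|67) = -1. Now have -(17|67).
17 ≡ 1 (mod 4), so quadratic reciprocity gives (17|67) = (67|17). Reduce: 67 ≡ 16 (mod 17). Now have -(16|17).
Factor out 2: 16 = 2^4. Since 17 ≡ 1 (mod 8), (2|17) = +1, and (2|17)^4 = +1. Now have -(1|17).
(1|17) = 1. Collecting the sign factors: -1.
Second factor (228|637):
Factor out 2: 228 = 2^2·57. Since 637 ≡ 5 (mod 8), (2|637) = -1, and (2|637)^2 = +1. Now have (57|637).
57 ≡ 1 (mod 4), so quadratic reciprocity gives (57|637) = (637|57). Reduce: 637 ≡ 10 (mod 57). Now have (10|57).
Factor out 2: 10 = 2·5. Since 57 ≡ 1 (mod 8), (2|57) = +1. Now have (5|57).
5 ≡ 1 (mod 4), so quadratic reciprocity gives (5|57) = (57|5). Reduce: 57 ≡ 2 (mod 5). Now have (2|5).
Factor out 2: 2 = 2. Since 5 ≡ 5 (mod 8), (2|5) = -1. Now have -(1|5).
(1|5) = 1. Collecting the sign factors: -1.
Product: (-1)·(-1) = 1.

1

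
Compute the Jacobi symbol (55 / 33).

(55 / 33)
  = (22 / 33)    [55 ≡ 22 mod 33]
  = (11 / 33)    [33 ≡ 1 mod 8 ⇒ (2 / 33) = +1]
  = (33 / 11)    [QR: 33 ≡ 1 mod 4, sign kept]
  = (0 / 11)    [33 ≡ 0 mod 11]
  = 0    [numerator 0, gcd > 1]

0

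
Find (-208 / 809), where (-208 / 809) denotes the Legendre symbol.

Pull out -1: (-208 / 809) = (-1 / 809)·(208 / 809). Since 809 ≡ 1 (mod 4), (-1 / 809) = +1. Now have (208 / 809).
Factor out 2: 208 = 2^4·13. Since 809 ≡ 1 (mod 8), (2 / 809) = +1, and (2 / 809)^4 = +1. Now have (13 / 809).
13 ≡ 1 (mod 4), so quadratic reciprocity gives (13 / 809) = (809 / 13). Reduce: 809 ≡ 3 (mod 13). Now have (3 / 13).
13 ≡ 1 (mod 4), so quadratic reciprocity gives (3 / 13) = (13 / 3). Reduce: 13 ≡ 1 (mod 3). Now have (1 / 3).
(1 / 3) = 1. Collecting the sign factors: 1.

1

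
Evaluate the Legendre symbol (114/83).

Reduce the numerator: 114 ≡ 31 (mod 83), so (114/83) = (31/83).
Both 31 ≡ 3 and 83 ≡ 3 (mod 4), so reciprocity gives (31/83) = -(83/31). Reduce: 83 ≡ 21 (mod 31). Now have -(21/31).
21 ≡ 1 (mod 4), so quadratic reciprocity gives (21/31) = (31/21). Reduce: 31 ≡ 10 (mod 21). Now have -(10/21).
Factor out 2: 10 = 2·5. Since 21 ≡ 5 (mod 8), (2/21) = -1. Now have (5/21).
5 ≡ 1 (mod 4), so quadratic reciprocity gives (5/21) = (21/5). Reduce: 21 ≡ 1 (mod 5). Now have (1/5).
(1/5) = 1. Collecting the sign factors: 1.

1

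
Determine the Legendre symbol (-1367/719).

-1

Reduce the numerator: -1367 ≡ 71 (mod 719), so (-1367/719) = (71/719).
Both 71 ≡ 3 and 719 ≡ 3 (mod 4), so reciprocity gives (71/719) = -(719/71). Reduce: 719 ≡ 9 (mod 71). Now have -(9/71).
9 ≡ 1 (mod 4), so quadratic reciprocity gives (9/71) = (71/9). Reduce: 71 ≡ 8 (mod 9). Now have -(8/9).
Factor out 2: 8 = 2^3. Since 9 ≡ 1 (mod 8), (2/9) = +1, and (2/9)^3 = +1. Now have -(1/9).
(1/9) = 1. Collecting the sign factors: -1.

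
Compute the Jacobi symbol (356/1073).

Factor out 2: 356 = 2^2·89. Since 1073 ≡ 1 (mod 8), (2/1073) = +1, and (2/1073)^2 = +1. Now have (89/1073).
89 ≡ 1 (mod 4), so quadratic reciprocity gives (89/1073) = (1073/89). Reduce: 1073 ≡ 5 (mod 89). Now have (5/89).
5 ≡ 1 (mod 4), so quadratic reciprocity gives (5/89) = (89/5). Reduce: 89 ≡ 4 (mod 5). Now have (4/5).
Factor out 2: 4 = 2^2. Since 5 ≡ 5 (mod 8), (2/5) = -1, and (2/5)^2 = +1. Now have (1/5).
(1/5) = 1. Collecting the sign factors: 1.

1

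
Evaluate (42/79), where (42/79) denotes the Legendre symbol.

1

Factor out 2: 42 = 2·21. Since 79 ≡ 7 (mod 8), (2/79) = +1. Now have (21/79).
21 ≡ 1 (mod 4), so quadratic reciprocity gives (21/79) = (79/21). Reduce: 79 ≡ 16 (mod 21). Now have (16/21).
Factor out 2: 16 = 2^4. Since 21 ≡ 5 (mod 8), (2/21) = -1, and (2/21)^4 = +1. Now have (1/21).
(1/21) = 1. Collecting the sign factors: 1.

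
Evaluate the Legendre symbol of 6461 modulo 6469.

(6461/6469)
  = (6469/6461)    [QR: 6461 ≡ 1 mod 4, sign kept]
  = (8/6461)    [6469 ≡ 8 mod 6461]
  = -(1/6461)    [6461 ≡ 5 mod 8 ⇒ (2/6461)^3 = -1]
  = -1    [(1/6461) = 1]

-1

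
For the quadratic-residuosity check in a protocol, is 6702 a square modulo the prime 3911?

no

(6702|3911)
  = (2791|3911)    [6702 ≡ 2791 mod 3911]
  = -(3911|2791)    [QR: both ≡ 3 mod 4, sign flips]
  = -(1120|2791)    [3911 ≡ 1120 mod 2791]
  = -(35|2791)    [2791 ≡ 7 mod 8 ⇒ (2|2791)^5 = +1]
  = (2791|35)    [QR: both ≡ 3 mod 4, sign flips]
  = (26|35)    [2791 ≡ 26 mod 35]
  = -(13|35)    [35 ≡ 3 mod 8 ⇒ (2|35) = -1]
  = -(35|13)    [QR: 13 ≡ 1 mod 4, sign kept]
  = -(9|13)    [35 ≡ 9 mod 13]
  = -(13|9)    [QR: 9 ≡ 1 mod 4, sign kept]
  = -(4|9)    [13 ≡ 4 mod 9]
  = -(1|9)    [9 ≡ 1 mod 8 ⇒ (2|9)^2 = +1]
  = -1    [(1|9) = 1]
(6702|3911) = -1, and 3911 is prime, so 6702 is not a quadratic residue mod 3911.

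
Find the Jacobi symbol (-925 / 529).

Pull out -1: (-925 / 529) = (-1 / 529)·(925 / 529). Since 529 ≡ 1 (mod 4), (-1 / 529) = +1. Now have (925 / 529).
Reduce the numerator: 925 ≡ 396 (mod 529), so (925 / 529) = (396 / 529).
Factor out 2: 396 = 2^2·99. Since 529 ≡ 1 (mod 8), (2 / 529) = +1, and (2 / 529)^2 = +1. Now have (99 / 529).
529 ≡ 1 (mod 4), so quadratic reciprocity gives (99 / 529) = (529 / 99). Reduce: 529 ≡ 34 (mod 99). Now have (34 / 99).
Factor out 2: 34 = 2·17. Since 99 ≡ 3 (mod 8), (2 / 99) = -1. Now have -(17 / 99).
17 ≡ 1 (mod 4), so quadratic reciprocity gives (17 / 99) = (99 / 17). Reduce: 99 ≡ 14 (mod 17). Now have -(14 / 17).
Factor out 2: 14 = 2·7. Since 17 ≡ 1 (mod 8), (2 / 17) = +1. Now have -(7 / 17).
17 ≡ 1 (mod 4), so quadratic reciprocity gives (7 / 17) = (17 / 7). Reduce: 17 ≡ 3 (mod 7). Now have -(3 / 7).
Both 3 ≡ 3 and 7 ≡ 3 (mod 4), so reciprocity gives (3 / 7) = -(7 / 3). Reduce: 7 ≡ 1 (mod 3). Now have (1 / 3).
(1 / 3) = 1. Collecting the sign factors: 1.

1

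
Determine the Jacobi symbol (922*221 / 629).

By multiplicativity, (922·221 / 629) = (922 / 629)·(221 / 629).
First factor (922 / 629):
(922 / 629)
  = (293 / 629)    [922 ≡ 293 mod 629]
  = (629 / 293)    [QR: 293 ≡ 1 mod 4, sign kept]
  = (43 / 293)    [629 ≡ 43 mod 293]
  = (293 / 43)    [QR: 293 ≡ 1 mod 4, sign kept]
  = (35 / 43)    [293 ≡ 35 mod 43]
  = -(43 / 35)    [QR: both ≡ 3 mod 4, sign flips]
  = -(8 / 35)    [43 ≡ 8 mod 35]
  = (1 / 35)    [35 ≡ 3 mod 8 ⇒ (2 / 35)^3 = -1]
  = 1    [(1 / 35) = 1]
Second factor (221 / 629):
(221 / 629)
  = (629 / 221)    [QR: 221 ≡ 1 mod 4, sign kept]
  = (187 / 221)    [629 ≡ 187 mod 221]
  = (221 / 187)    [QR: 221 ≡ 1 mod 4, sign kept]
  = (34 / 187)    [221 ≡ 34 mod 187]
  = -(17 / 187)    [187 ≡ 3 mod 8 ⇒ (2 / 187) = -1]
  = -(187 / 17)    [QR: 17 ≡ 1 mod 4, sign kept]
  = -(0 / 17)    [187 ≡ 0 mod 17]
  = 0    [numerator 0, gcd > 1]
Product: (1)·(0) = 0.

0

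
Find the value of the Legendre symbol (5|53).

5 ≡ 1 (mod 4), so quadratic reciprocity gives (5|53) = (53|5). Reduce: 53 ≡ 3 (mod 5). Now have (3|5).
5 ≡ 1 (mod 4), so quadratic reciprocity gives (3|5) = (5|3). Reduce: 5 ≡ 2 (mod 3). Now have (2|3).
Factor out 2: 2 = 2. Since 3 ≡ 3 (mod 8), (2|3) = -1. Now have -(1|3).
(1|3) = 1. Collecting the sign factors: -1.

-1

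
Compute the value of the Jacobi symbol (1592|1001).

-1

Reduce the numerator: 1592 ≡ 591 (mod 1001), so (1592|1001) = (591|1001).
1001 ≡ 1 (mod 4), so quadratic reciprocity gives (591|1001) = (1001|591). Reduce: 1001 ≡ 410 (mod 591). Now have (410|591).
Factor out 2: 410 = 2·205. Since 591 ≡ 7 (mod 8), (2|591) = +1. Now have (205|591).
205 ≡ 1 (mod 4), so quadratic reciprocity gives (205|591) = (591|205). Reduce: 591 ≡ 181 (mod 205). Now have (181|205).
181 ≡ 1 (mod 4), so quadratic reciprocity gives (181|205) = (205|181). Reduce: 205 ≡ 24 (mod 181). Now have (24|181).
Factor out 2: 24 = 2^3·3. Since 181 ≡ 5 (mod 8), (2|181) = -1, and (2|181)^3 = -1. Now have -(3|181).
181 ≡ 1 (mod 4), so quadratic reciprocity gives (3|181) = (181|3). Reduce: 181 ≡ 1 (mod 3). Now have -(1|3).
(1|3) = 1. Collecting the sign factors: -1.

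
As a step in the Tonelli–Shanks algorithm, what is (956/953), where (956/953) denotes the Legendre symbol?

-1

(956/953)
  = (3/953)    [956 ≡ 3 mod 953]
  = (953/3)    [QR: 953 ≡ 1 mod 4, sign kept]
  = (2/3)    [953 ≡ 2 mod 3]
  = -(1/3)    [3 ≡ 3 mod 8 ⇒ (2/3) = -1]
  = -1    [(1/3) = 1]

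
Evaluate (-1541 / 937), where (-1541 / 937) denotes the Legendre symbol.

1

(-1541 / 937)
  = (1541 / 937)    [937 ≡ 1 mod 4 ⇒ (-1 / 937) = +1]
  = (604 / 937)    [1541 ≡ 604 mod 937]
  = (151 / 937)    [937 ≡ 1 mod 8 ⇒ (2 / 937)^2 = +1]
  = (937 / 151)    [QR: 937 ≡ 1 mod 4, sign kept]
  = (31 / 151)    [937 ≡ 31 mod 151]
  = -(151 / 31)    [QR: both ≡ 3 mod 4, sign flips]
  = -(27 / 31)    [151 ≡ 27 mod 31]
  = (31 / 27)    [QR: both ≡ 3 mod 4, sign flips]
  = (4 / 27)    [31 ≡ 4 mod 27]
  = (1 / 27)    [27 ≡ 3 mod 8 ⇒ (2 / 27)^2 = +1]
  = 1    [(1 / 27) = 1]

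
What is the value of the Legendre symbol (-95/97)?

1

Pull out -1: (-95/97) = (-1/97)·(95/97). Since 97 ≡ 1 (mod 4), (-1/97) = +1. Now have (95/97).
97 ≡ 1 (mod 4), so quadratic reciprocity gives (95/97) = (97/95). Reduce: 97 ≡ 2 (mod 95). Now have (2/95).
Factor out 2: 2 = 2. Since 95 ≡ 7 (mod 8), (2/95) = +1. Now have (1/95).
(1/95) = 1. Collecting the sign factors: 1.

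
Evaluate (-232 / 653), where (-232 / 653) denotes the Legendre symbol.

Reduce the numerator: -232 ≡ 421 (mod 653), so (-232 / 653) = (421 / 653).
421 ≡ 1 (mod 4), so quadratic reciprocity gives (421 / 653) = (653 / 421). Reduce: 653 ≡ 232 (mod 421). Now have (232 / 421).
Factor out 2: 232 = 2^3·29. Since 421 ≡ 5 (mod 8), (2 / 421) = -1, and (2 / 421)^3 = -1. Now have -(29 / 421).
29 ≡ 1 (mod 4), so quadratic reciprocity gives (29 / 421) = (421 / 29). Reduce: 421 ≡ 15 (mod 29). Now have -(15 / 29).
29 ≡ 1 (mod 4), so quadratic reciprocity gives (15 / 29) = (29 / 15). Reduce: 29 ≡ 14 (mod 15). Now have -(14 / 15).
Factor out 2: 14 = 2·7. Since 15 ≡ 7 (mod 8), (2 / 15) = +1. Now have -(7 / 15).
Both 7 ≡ 3 and 15 ≡ 3 (mod 4), so reciprocity gives (7 / 15) = -(15 / 7). Reduce: 15 ≡ 1 (mod 7). Now have (1 / 7).
(1 / 7) = 1. Collecting the sign factors: 1.

1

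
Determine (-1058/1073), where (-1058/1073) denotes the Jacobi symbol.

1

(-1058/1073)
  = (15/1073)    [-1058 ≡ 15 mod 1073]
  = (1073/15)    [QR: 1073 ≡ 1 mod 4, sign kept]
  = (8/15)    [1073 ≡ 8 mod 15]
  = (1/15)    [15 ≡ 7 mod 8 ⇒ (2/15)^3 = +1]
  = 1    [(1/15) = 1]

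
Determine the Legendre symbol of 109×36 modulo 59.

-1

By multiplicativity, (109·36/59) = (109/59)·(36/59).
First factor (109/59):
Reduce the numerator: 109 ≡ 50 (mod 59), so (109/59) = (50/59).
Factor out 2: 50 = 2·25. Since 59 ≡ 3 (mod 8), (2/59) = -1. Now have -(25/59).
25 ≡ 1 (mod 4), so quadratic reciprocity gives (25/59) = (59/25). Reduce: 59 ≡ 9 (mod 25). Now have -(9/25).
9 ≡ 1 (mod 4), so quadratic reciprocity gives (9/25) = (25/9). Reduce: 25 ≡ 7 (mod 9). Now have -(7/9).
9 ≡ 1 (mod 4), so quadratic reciprocity gives (7/9) = (9/7). Reduce: 9 ≡ 2 (mod 7). Now have -(2/7).
Factor out 2: 2 = 2. Since 7 ≡ 7 (mod 8), (2/7) = +1. Now have -(1/7).
(1/7) = 1. Collecting the sign factors: -1.
Second factor (36/59):
Factor out 2: 36 = 2^2·9. Since 59 ≡ 3 (mod 8), (2/59) = -1, and (2/59)^2 = +1. Now have (9/59).
9 ≡ 1 (mod 4), so quadratic reciprocity gives (9/59) = (59/9). Reduce: 59 ≡ 5 (mod 9). Now have (5/9).
5 ≡ 1 (mod 4), so quadratic reciprocity gives (5/9) = (9/5). Reduce: 9 ≡ 4 (mod 5). Now have (4/5).
Factor out 2: 4 = 2^2. Since 5 ≡ 5 (mod 8), (2/5) = -1, and (2/5)^2 = +1. Now have (1/5).
(1/5) = 1. Collecting the sign factors: 1.
Product: (-1)·(1) = -1.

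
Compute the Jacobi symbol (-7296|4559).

Pull out -1: (-7296|4559) = (-1|4559)·(7296|4559). Since 4559 ≡ 3 (mod 4), (-1|4559) = -1. Now have -(7296|4559).
Reduce the numerator: 7296 ≡ 2737 (mod 4559), so (7296|4559) = (2737|4559).
2737 ≡ 1 (mod 4), so quadratic reciprocity gives (2737|4559) = (4559|2737). Reduce: 4559 ≡ 1822 (mod 2737). Now have -(1822|2737).
Factor out 2: 1822 = 2·911. Since 2737 ≡ 1 (mod 8), (2|2737) = +1. Now have -(911|2737).
2737 ≡ 1 (mod 4), so quadratic reciprocity gives (911|2737) = (2737|911). Reduce: 2737 ≡ 4 (mod 911). Now have -(4|911).
Factor out 2: 4 = 2^2. Since 911 ≡ 7 (mod 8), (2|911) = +1, and (2|911)^2 = +1. Now have -(1|911).
(1|911) = 1. Collecting the sign factors: -1.

-1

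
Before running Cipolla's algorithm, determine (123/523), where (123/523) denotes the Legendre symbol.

(123/523)
  = -(523/123)    [QR: both ≡ 3 mod 4, sign flips]
  = -(31/123)    [523 ≡ 31 mod 123]
  = (123/31)    [QR: both ≡ 3 mod 4, sign flips]
  = (30/31)    [123 ≡ 30 mod 31]
  = (15/31)    [31 ≡ 7 mod 8 ⇒ (2/31) = +1]
  = -(31/15)    [QR: both ≡ 3 mod 4, sign flips]
  = -(1/15)    [31 ≡ 1 mod 15]
  = -1    [(1/15) = 1]

-1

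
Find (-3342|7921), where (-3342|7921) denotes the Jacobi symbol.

Pull out -1: (-3342|7921) = (-1|7921)·(3342|7921). Since 7921 ≡ 1 (mod 4), (-1|7921) = +1. Now have (3342|7921).
Factor out 2: 3342 = 2·1671. Since 7921 ≡ 1 (mod 8), (2|7921) = +1. Now have (1671|7921).
7921 ≡ 1 (mod 4), so quadratic reciprocity gives (1671|7921) = (7921|1671). Reduce: 7921 ≡ 1237 (mod 1671). Now have (1237|1671).
1237 ≡ 1 (mod 4), so quadratic reciprocity gives (1237|1671) = (1671|1237). Reduce: 1671 ≡ 434 (mod 1237). Now have (434|1237).
Factor out 2: 434 = 2·217. Since 1237 ≡ 5 (mod 8), (2|1237) = -1. Now have -(217|1237).
217 ≡ 1 (mod 4), so quadratic reciprocity gives (217|1237) = (1237|217). Reduce: 1237 ≡ 152 (mod 217). Now have -(152|217).
Factor out 2: 152 = 2^3·19. Since 217 ≡ 1 (mod 8), (2|217) = +1, and (2|217)^3 = +1. Now have -(19|217).
217 ≡ 1 (mod 4), so quadratic reciprocity gives (19|217) = (217|19). Reduce: 217 ≡ 8 (mod 19). Now have -(8|19).
Factor out 2: 8 = 2^3. Since 19 ≡ 3 (mod 8), (2|19) = -1, and (2|19)^3 = -1. Now have (1|19).
(1|19) = 1. Collecting the sign factors: 1.

1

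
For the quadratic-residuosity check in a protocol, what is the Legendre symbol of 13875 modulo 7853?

Reduce the numerator: 13875 ≡ 6022 (mod 7853), so (13875|7853) = (6022|7853).
Factor out 2: 6022 = 2·3011. Since 7853 ≡ 5 (mod 8), (2|7853) = -1. Now have -(3011|7853).
7853 ≡ 1 (mod 4), so quadratic reciprocity gives (3011|7853) = (7853|3011). Reduce: 7853 ≡ 1831 (mod 3011). Now have -(1831|3011).
Both 1831 ≡ 3 and 3011 ≡ 3 (mod 4), so reciprocity gives (1831|3011) = -(3011|1831). Reduce: 3011 ≡ 1180 (mod 1831). Now have (1180|1831).
Factor out 2: 1180 = 2^2·295. Since 1831 ≡ 7 (mod 8), (2|1831) = +1, and (2|1831)^2 = +1. Now have (295|1831).
Both 295 ≡ 3 and 1831 ≡ 3 (mod 4), so reciprocity gives (295|1831) = -(1831|295). Reduce: 1831 ≡ 61 (mod 295). Now have -(61|295).
61 ≡ 1 (mod 4), so quadratic reciprocity gives (61|295) = (295|61). Reduce: 295 ≡ 51 (mod 61). Now have -(51|61).
61 ≡ 1 (mod 4), so quadratic reciprocity gives (51|61) = (61|51). Reduce: 61 ≡ 10 (mod 51). Now have -(10|51).
Factor out 2: 10 = 2·5. Since 51 ≡ 3 (mod 8), (2|51) = -1. Now have (5|51).
5 ≡ 1 (mod 4), so quadratic reciprocity gives (5|51) = (51|5). Reduce: 51 ≡ 1 (mod 5). Now have (1|5).
(1|5) = 1. Collecting the sign factors: 1.

1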